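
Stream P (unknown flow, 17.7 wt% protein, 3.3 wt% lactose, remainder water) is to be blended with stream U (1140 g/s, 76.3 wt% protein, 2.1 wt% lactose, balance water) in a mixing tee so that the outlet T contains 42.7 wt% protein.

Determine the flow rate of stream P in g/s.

Let P be the unknown flow. Total out = 1140 + P.
protein balance: 869.82 + 0.177·P = 0.427·(1140 + P)
(0.177 − 0.427)·P = 0.427×1140 − 869.82 = -383.04
P = -383.04 / -0.250 = 1532.2 g/s

1532 g/s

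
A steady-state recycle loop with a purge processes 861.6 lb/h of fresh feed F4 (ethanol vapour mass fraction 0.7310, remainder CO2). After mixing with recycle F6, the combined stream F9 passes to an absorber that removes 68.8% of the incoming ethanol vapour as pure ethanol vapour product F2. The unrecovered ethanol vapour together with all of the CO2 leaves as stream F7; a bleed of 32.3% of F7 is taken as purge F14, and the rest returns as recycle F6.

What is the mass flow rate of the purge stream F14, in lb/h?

CO2 enters only via F4 and leaves only via the purge: 861.6×0.269 = 0.323×(CO2 in F7), and the absorber passes all CO2, so CO2 in F9 = CO2 in F7 = 717.56 lb/h.
ethanol vapour in F9: m_A = 861.6×0.731 + (1−0.323)·(1−0.688)·m_A, so m_A = 629.83/0.7888 = 798.49 lb/h.
F7 = (1−0.688)×798.49 + 717.56 = 966.68 lb/h.
Purge F14 = 0.323×966.68 = 312.24 lb/h.

312.2 lb/h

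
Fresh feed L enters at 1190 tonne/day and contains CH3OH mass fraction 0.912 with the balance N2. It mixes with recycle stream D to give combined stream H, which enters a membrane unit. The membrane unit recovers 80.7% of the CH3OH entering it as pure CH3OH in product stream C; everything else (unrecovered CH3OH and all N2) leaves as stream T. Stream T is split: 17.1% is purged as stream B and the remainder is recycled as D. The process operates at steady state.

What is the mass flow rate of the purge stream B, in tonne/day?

147.4 tonne/day

N2 enters only via L and leaves only via the purge: 1190×0.088 = 0.171×(N2 in T), and the membrane unit passes all N2, so N2 in H = N2 in T = 612.4 tonne/day.
CH3OH in H: m_A = 1190×0.912 + (1−0.171)·(1−0.807)·m_A, so m_A = 1085.3/0.8400 = 1292 tonne/day.
T = (1−0.807)×1292 + 612.4 = 861.75 tonne/day.
Purge B = 0.171×861.75 = 147.36 tonne/day.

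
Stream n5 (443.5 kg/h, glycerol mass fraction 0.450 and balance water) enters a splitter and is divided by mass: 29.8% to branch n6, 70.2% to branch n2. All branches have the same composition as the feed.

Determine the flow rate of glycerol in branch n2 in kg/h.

140.1 kg/h

Branch n2 total = 0.702×443.5 = 311.34 kg/h.
glycerol in n2 = 0.450×311.34 = 140.1 kg/h.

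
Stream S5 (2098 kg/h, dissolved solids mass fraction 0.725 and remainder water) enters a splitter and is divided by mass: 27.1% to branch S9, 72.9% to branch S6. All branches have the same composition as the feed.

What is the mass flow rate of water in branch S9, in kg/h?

Branch S9 total = 0.271×2098 = 568.56 kg/h.
water in S9 = 0.275×568.56 = 156.35 kg/h.

156.4 kg/h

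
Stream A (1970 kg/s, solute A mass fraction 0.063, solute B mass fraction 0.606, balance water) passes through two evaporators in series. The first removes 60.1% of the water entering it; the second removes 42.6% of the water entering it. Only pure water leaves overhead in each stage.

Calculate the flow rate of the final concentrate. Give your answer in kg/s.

1467 kg/s

water in feed = 1970×0.331 = 652.07 kg/s.
After stage 1: water left = (1−0.601)×652.07 = 260.18; stream total = 1578.1 kg/s.
After stage 2: water left = (1−0.426)×260.18 = 149.34; final concentrate = 1467.3 kg/s.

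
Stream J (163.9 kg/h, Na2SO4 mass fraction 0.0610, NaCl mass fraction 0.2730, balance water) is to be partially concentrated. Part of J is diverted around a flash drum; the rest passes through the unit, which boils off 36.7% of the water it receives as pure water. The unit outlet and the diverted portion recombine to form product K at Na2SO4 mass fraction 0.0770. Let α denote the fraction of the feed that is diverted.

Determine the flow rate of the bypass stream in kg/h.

All 163.9×0.061 = 9.9979 kg/h of Na2SO4 reaches K, so K = 9.9979/0.077 = 129.84 kg/h and vapour = 34.057 kg/h.
The evaporator receives (1−α)·163.9 of feed at 0.666 water and removes 0.367 of that water:
0.367×0.666×(1−α)×163.9 = 34.057
(1−α) = 34.057/40.061 = 0.8501;  α = 0.1499.
Bypass flow = 0.1499×163.9 = 24.563 kg/h.

24.56 kg/h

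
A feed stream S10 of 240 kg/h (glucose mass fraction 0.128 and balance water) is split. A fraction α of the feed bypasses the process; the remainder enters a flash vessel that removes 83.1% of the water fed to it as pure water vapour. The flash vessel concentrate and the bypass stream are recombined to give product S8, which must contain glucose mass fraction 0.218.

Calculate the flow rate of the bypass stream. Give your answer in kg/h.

All 240×0.128 = 30.72 kg/h of glucose reaches S8, so S8 = 30.72/0.218 = 140.92 kg/h and vapour = 99.083 kg/h.
The evaporator receives (1−α)·240 of feed at 0.872 water and removes 0.831 of that water:
0.831×0.872×(1−α)×240 = 99.083
(1−α) = 99.083/173.91 = 0.5697;  α = 0.4303.
Bypass flow = 0.4303×240 = 103.26 kg/h.

103.3 kg/h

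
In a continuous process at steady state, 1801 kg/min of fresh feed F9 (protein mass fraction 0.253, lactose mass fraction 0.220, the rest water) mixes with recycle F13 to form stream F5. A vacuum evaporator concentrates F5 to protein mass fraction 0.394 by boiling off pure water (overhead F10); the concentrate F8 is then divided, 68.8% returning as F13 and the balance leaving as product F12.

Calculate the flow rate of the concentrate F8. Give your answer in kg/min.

Overall protein balance (none leaves overhead): protein in fresh feed = protein in product, i.e. 1801×0.253 = (1−0.688)·F8·0.394.
F8 = 455.65/(0.394×0.312) = 3706.7 kg/min.

3707 kg/min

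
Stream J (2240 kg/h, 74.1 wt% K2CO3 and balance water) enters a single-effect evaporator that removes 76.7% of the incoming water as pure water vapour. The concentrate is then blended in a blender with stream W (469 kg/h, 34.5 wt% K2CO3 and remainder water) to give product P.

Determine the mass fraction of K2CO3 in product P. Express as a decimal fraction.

Vapour removed = 0.767×0.259×2240 = 444.98 kg/h; concentrate = 1795 kg/h.
K2CO3 reaching the mixer = 1659.8 (from concentrate) + 469×0.345 = 1821.6 kg/h.
Product flow = 1795 + 469 = 2264 kg/h; K2CO3 fraction = 0.805.

0.805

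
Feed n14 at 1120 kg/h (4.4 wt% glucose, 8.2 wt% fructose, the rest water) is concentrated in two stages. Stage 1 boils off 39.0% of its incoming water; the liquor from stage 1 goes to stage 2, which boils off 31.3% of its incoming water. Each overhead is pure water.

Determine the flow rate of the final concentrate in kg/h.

551.3 kg/h

water in feed = 1120×0.874 = 978.88 kg/h.
After stage 1: water left = (1−0.390)×978.88 = 597.12; stream total = 738.24 kg/h.
After stage 2: water left = (1−0.313)×597.12 = 410.22; final concentrate = 551.34 kg/h.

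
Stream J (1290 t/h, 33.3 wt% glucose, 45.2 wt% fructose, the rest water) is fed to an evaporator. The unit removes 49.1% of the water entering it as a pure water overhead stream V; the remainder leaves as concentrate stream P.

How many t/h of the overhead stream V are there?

136.2 t/h

water entering = 1290×0.215 = 277.35 t/h; overhead removed = 0.491×277.35 = 136.18 t/h.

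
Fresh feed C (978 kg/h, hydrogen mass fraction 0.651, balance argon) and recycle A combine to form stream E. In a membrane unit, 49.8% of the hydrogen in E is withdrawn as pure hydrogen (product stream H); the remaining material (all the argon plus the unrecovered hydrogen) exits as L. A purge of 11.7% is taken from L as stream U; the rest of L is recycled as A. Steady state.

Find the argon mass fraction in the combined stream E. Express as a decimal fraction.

argon enters only via C and leaves only via the purge: 978×0.349 = 0.117×(argon in L), and the membrane unit passes all argon, so argon in E = argon in L = 2917.3 kg/h.
hydrogen in E: m_A = 978×0.651 + (1−0.117)·(1−0.498)·m_A, so m_A = 636.68/0.5567 = 1143.6 kg/h.
E = 1143.6 + 2917.3 = 4060.9 kg/h.
argon fraction in E = 2917.3/4060.9 = 0.718.

0.718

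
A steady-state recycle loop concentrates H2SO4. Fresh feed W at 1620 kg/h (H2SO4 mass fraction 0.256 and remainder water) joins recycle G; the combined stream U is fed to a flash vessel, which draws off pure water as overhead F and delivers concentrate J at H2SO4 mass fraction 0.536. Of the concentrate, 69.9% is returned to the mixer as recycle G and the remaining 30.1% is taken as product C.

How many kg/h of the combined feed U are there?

Overall H2SO4 balance (none leaves overhead): H2SO4 in fresh feed = H2SO4 in product, i.e. 1620×0.256 = (1−0.699)·J·0.536.
J = 414.72/(0.536×0.301) = 2570.5 kg/h.
Recycle G = 0.699×2570.5 = 1796.8 kg/h.
Combined feed U = 1620 + 1796.8 = 3416.8 kg/h.

3417 kg/h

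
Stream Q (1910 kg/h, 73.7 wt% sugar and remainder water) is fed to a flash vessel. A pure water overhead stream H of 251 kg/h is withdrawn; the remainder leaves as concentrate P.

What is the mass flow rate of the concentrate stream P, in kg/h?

Concentrate = 1910 − 251 = 1659 kg/h.

1659 kg/h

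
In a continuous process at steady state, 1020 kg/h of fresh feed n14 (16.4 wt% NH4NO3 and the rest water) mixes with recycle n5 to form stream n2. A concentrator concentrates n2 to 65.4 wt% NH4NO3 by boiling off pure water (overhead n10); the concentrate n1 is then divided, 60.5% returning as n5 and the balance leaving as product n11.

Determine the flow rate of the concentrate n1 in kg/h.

Overall NH4NO3 balance (none leaves overhead): NH4NO3 in fresh feed = NH4NO3 in product, i.e. 1020×0.164 = (1−0.605)·n1·0.654.
n1 = 167.28/(0.654×0.395) = 647.54 kg/h.

647.5 kg/h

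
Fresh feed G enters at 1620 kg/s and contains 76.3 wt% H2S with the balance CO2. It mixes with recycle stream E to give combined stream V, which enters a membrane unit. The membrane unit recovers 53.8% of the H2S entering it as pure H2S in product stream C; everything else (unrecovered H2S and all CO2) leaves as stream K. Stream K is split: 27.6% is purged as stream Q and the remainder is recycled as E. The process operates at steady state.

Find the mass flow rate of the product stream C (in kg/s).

H2S in V: m_A = 1620×0.763 + (1−0.276)·(1−0.538)·m_A, so m_A = 1236.1/0.6655 = 1857.3 kg/s.
Product C = 0.538×1857.3 = 999.23 kg/s.

999.2 kg/s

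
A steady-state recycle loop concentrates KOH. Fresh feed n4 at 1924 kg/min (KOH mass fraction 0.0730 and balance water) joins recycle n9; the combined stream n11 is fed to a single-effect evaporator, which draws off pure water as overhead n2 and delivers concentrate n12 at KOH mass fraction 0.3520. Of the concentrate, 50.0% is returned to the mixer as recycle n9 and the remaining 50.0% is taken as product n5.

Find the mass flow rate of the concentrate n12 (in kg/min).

798 kg/min

Overall KOH balance (none leaves overhead): KOH in fresh feed = KOH in product, i.e. 1924×0.073 = (1−0.500)·n12·0.352.
n12 = 140.45/(0.352×0.500) = 798.02 kg/min.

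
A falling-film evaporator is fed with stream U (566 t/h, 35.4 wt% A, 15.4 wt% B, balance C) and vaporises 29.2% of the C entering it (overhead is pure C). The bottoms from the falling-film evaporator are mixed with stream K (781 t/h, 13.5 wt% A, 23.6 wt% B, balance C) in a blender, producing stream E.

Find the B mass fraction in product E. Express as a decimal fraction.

0.214

Vapour removed = 0.292×0.492×566 = 81.314 t/h; concentrate = 484.69 t/h.
B reaching the mixer = 87.164 (from concentrate) + 781×0.236 = 271.48 t/h.
Product flow = 484.69 + 781 = 1265.7 t/h; B fraction = 0.214.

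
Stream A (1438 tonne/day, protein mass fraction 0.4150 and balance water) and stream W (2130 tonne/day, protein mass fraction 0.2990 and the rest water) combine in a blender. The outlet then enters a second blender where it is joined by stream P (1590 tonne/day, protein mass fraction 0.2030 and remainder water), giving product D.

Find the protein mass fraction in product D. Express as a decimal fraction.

Overall, product flow = 5158 tonne/day.
protein in = 1438×0.415 + 2130×0.299 + 1590×0.203 = 1556.4 tonne/day.
protein fraction in D = 0.3017.

0.3017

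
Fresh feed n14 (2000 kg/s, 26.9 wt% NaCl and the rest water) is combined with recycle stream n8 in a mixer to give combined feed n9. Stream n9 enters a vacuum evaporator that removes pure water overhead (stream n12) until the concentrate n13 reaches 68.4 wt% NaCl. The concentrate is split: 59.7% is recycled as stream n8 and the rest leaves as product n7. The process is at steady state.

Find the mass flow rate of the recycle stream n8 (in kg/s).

Overall NaCl balance (none leaves overhead): NaCl in fresh feed = NaCl in product, i.e. 2000×0.269 = (1−0.597)·n13·0.684.
n13 = 538/(0.684×0.403) = 1951.7 kg/s.
Recycle n8 = 0.597×1951.7 = 1165.2 kg/s.

1165 kg/s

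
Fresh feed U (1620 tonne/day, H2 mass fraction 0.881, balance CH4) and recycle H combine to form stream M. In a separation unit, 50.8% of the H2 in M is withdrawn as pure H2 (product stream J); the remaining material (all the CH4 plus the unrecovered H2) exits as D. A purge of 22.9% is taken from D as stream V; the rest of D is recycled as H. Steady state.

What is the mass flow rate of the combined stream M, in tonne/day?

CH4 enters only via U and leaves only via the purge: 1620×0.119 = 0.229×(CH4 in D), and the separation unit passes all CH4, so CH4 in M = CH4 in D = 841.83 tonne/day.
H2 in M: m_A = 1620×0.881 + (1−0.229)·(1−0.508)·m_A, so m_A = 1427.2/0.6207 = 2299.5 tonne/day.
M = 2299.5 + 841.83 = 3141.3 tonne/day.

3141 tonne/day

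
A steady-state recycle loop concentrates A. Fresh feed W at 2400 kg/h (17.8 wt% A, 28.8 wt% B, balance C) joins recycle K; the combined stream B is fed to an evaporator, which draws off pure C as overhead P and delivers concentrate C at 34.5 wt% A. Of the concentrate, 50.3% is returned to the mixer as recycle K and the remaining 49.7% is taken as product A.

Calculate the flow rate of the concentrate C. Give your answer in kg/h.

2491 kg/h

Overall A balance (none leaves overhead): A in fresh feed = A in product, i.e. 2400×0.178 = (1−0.503)·C·0.345.
C = 427.2/(0.345×0.497) = 2491.5 kg/h.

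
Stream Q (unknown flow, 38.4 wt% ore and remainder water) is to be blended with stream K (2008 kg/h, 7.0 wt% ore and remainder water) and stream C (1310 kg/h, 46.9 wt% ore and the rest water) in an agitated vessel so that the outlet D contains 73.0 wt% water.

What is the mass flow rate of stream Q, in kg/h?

1236 kg/h

Let Q be the unknown flow. Total out = 3318 + Q.
water balance: 2563.1 + 0.616·Q = 0.730·(3318 + Q)
(0.616 − 0.730)·Q = 0.730×3318 − 2563.1 = -140.91
Q = -140.91 / -0.114 = 1236.1 kg/h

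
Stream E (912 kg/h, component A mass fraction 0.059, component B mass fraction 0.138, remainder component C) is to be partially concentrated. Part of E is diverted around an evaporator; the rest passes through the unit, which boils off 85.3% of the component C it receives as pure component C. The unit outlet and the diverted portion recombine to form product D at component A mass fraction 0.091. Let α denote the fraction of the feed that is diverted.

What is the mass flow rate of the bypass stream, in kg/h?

All 912×0.059 = 53.808 kg/h of component A reaches D, so D = 53.808/0.091 = 591.3 kg/h and vapour = 320.7 kg/h.
The evaporator receives (1−α)·912 of feed at 0.803 component C and removes 0.853 of that component C:
0.853×0.803×(1−α)×912 = 320.7
(1−α) = 320.7/624.68 = 0.5134;  α = 0.4866.
Bypass flow = 0.4866×912 = 443.79 kg/h.

443.8 kg/h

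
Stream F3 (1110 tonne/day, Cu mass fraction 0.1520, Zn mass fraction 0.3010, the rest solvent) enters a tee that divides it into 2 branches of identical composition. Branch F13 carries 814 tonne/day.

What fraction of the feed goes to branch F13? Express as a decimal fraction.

Fraction to F13 = 814/1110 = 0.7333.

0.733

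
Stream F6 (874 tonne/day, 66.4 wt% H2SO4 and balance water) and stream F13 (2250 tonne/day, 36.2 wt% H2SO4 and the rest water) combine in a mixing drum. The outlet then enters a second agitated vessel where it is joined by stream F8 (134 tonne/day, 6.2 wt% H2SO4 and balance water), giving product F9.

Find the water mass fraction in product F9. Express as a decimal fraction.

Overall, product flow = 3258 tonne/day.
water in = 874×0.336 + 2250×0.638 + 134×0.938 = 1854.9 tonne/day.
water fraction in F9 = 0.569.

0.569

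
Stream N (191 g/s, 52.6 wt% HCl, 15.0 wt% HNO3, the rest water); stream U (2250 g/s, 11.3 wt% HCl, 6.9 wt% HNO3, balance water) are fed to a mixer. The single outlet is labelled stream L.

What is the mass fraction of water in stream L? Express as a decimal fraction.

Total flow out = 191 + 2250 = 2441 g/s.
water in = 191×0.324 + 2250×0.818 = 1902.4 g/s.
water mass fraction in L = 1902.4/2441 = 0.7793.

0.7793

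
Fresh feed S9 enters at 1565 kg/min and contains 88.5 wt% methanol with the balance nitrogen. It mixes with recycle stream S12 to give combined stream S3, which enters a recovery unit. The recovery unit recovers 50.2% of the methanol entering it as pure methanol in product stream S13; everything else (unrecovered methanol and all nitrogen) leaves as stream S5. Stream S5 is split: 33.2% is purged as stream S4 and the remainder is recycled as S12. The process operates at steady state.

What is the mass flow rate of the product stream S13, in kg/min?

1042 kg/min

methanol in S3: m_A = 1565×0.885 + (1−0.332)·(1−0.502)·m_A, so m_A = 1385/0.6673 = 2075.5 kg/min.
Product S13 = 0.502×2075.5 = 1041.9 kg/min.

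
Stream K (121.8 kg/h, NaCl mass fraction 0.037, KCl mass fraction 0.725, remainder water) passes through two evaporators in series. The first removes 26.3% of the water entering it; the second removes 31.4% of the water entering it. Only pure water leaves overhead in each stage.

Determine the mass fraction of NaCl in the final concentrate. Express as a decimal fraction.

water in feed = 121.8×0.238 = 28.988 kg/h.
After stage 1: water left = (1−0.263)×28.988 = 21.364; stream total = 114.18 kg/h.
After stage 2: water left = (1−0.314)×21.364 = 14.656; final concentrate = 107.47 kg/h.
NaCl fraction = 4.5066/107.47 = 0.042.

0.042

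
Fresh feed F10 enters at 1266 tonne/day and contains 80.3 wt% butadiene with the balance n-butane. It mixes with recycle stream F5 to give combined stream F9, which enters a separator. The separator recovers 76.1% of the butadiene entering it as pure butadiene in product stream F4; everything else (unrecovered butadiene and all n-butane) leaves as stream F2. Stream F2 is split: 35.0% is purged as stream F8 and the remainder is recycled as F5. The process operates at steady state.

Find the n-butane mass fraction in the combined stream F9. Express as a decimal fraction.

n-butane enters only via F10 and leaves only via the purge: 1266×0.197 = 0.350×(n-butane in F2), and the separator passes all n-butane, so n-butane in F9 = n-butane in F2 = 712.58 tonne/day.
butadiene in F9: m_A = 1266×0.803 + (1−0.350)·(1−0.761)·m_A, so m_A = 1016.6/0.8447 = 1203.6 tonne/day.
F9 = 1203.6 + 712.58 = 1916.2 tonne/day.
n-butane fraction in F9 = 712.58/1916.2 = 0.3719.

0.3719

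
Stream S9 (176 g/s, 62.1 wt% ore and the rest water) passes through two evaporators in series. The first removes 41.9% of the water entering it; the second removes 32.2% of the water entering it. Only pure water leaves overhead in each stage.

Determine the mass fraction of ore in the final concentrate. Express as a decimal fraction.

water in feed = 176×0.379 = 66.704 g/s.
After stage 1: water left = (1−0.419)×66.704 = 38.755; stream total = 148.05 g/s.
After stage 2: water left = (1−0.322)×38.755 = 26.276; final concentrate = 135.57 g/s.
ore fraction = 109.3/135.57 = 0.8062.

0.8062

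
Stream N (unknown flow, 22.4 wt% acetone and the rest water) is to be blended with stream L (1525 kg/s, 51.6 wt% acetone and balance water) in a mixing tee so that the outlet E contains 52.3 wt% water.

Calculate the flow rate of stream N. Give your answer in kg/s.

235.1 kg/s

Let N be the unknown flow. Total out = 1525 + N.
water balance: 738.1 + 0.776·N = 0.523·(1525 + N)
(0.776 − 0.523)·N = 0.523×1525 − 738.1 = 59.475
N = 59.475 / 0.253 = 235.08 kg/s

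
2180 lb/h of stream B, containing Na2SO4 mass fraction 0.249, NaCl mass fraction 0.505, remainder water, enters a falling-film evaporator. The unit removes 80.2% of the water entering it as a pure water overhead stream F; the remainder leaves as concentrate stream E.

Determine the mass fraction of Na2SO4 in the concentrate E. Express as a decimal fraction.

0.310

Na2SO4 is not removed: 2180×0.249 = 542.82 lb/h of Na2SO4 enters E.
water entering = 2180×0.246 = 536.28 lb/h; overhead removed = 0.802×536.28 = 430.1 lb/h.
Concentrate = 2180 − 430.1 = 1749.9 lb/h.
Mass fraction = 542.82/1749.9 = 0.310.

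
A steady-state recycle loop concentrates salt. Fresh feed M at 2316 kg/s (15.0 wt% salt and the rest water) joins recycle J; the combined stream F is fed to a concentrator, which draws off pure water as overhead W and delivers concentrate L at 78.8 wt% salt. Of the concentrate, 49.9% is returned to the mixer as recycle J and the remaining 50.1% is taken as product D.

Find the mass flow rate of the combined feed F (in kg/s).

2755 kg/s

Overall salt balance (none leaves overhead): salt in fresh feed = salt in product, i.e. 2316×0.150 = (1−0.499)·L·0.788.
L = 347.4/(0.788×0.501) = 879.97 kg/s.
Recycle J = 0.499×879.97 = 439.1 kg/s.
Combined feed F = 2316 + 439.1 = 2755.1 kg/s.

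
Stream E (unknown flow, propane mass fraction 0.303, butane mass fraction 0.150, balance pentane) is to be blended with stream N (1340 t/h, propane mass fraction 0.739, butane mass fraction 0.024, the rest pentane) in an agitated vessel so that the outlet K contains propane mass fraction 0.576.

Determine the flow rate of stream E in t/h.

Let E be the unknown flow. Total out = 1340 + E.
propane balance: 990.26 + 0.303·E = 0.576·(1340 + E)
(0.303 − 0.576)·E = 0.576×1340 − 990.26 = -218.42
E = -218.42 / -0.273 = 800.07 t/h

800.1 t/h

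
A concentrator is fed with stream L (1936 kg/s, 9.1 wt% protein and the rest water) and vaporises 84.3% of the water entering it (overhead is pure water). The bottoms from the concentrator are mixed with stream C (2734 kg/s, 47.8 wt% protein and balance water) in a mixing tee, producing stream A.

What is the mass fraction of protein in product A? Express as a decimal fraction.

Vapour removed = 0.843×0.909×1936 = 1483.5 kg/s; concentrate = 452.47 kg/s.
protein reaching the mixer = 176.18 (from concentrate) + 2734×0.478 = 1483 kg/s.
Product flow = 452.47 + 2734 = 3186.5 kg/s; protein fraction = 0.465.

0.465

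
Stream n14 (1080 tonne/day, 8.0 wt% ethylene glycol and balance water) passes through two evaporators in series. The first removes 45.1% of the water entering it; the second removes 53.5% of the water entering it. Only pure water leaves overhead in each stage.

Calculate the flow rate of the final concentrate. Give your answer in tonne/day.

water in feed = 1080×0.920 = 993.6 tonne/day.
After stage 1: water left = (1−0.451)×993.6 = 545.49; stream total = 631.89 tonne/day.
After stage 2: water left = (1−0.535)×545.49 = 253.65; final concentrate = 340.05 tonne/day.

340.1 tonne/day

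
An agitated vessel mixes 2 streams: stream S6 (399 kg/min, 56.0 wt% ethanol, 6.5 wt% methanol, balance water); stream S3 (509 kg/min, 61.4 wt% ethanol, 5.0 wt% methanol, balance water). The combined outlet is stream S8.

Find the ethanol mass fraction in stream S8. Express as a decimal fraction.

0.590

Total flow out = 399 + 509 = 908 kg/min.
ethanol in = 399×0.560 + 509×0.614 = 535.97 kg/min.
ethanol mass fraction in S8 = 535.97/908 = 0.590.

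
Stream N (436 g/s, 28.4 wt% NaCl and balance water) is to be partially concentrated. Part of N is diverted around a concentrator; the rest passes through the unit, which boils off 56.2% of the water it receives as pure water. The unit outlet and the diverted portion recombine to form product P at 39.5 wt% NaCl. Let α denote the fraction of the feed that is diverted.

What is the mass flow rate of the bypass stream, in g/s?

131.5 g/s

All 436×0.284 = 123.82 g/s of NaCl reaches P, so P = 123.82/0.395 = 313.48 g/s and vapour = 122.52 g/s.
The evaporator receives (1−α)·436 of feed at 0.716 water and removes 0.562 of that water:
0.562×0.716×(1−α)×436 = 122.52
(1−α) = 122.52/175.44 = 0.6984;  α = 0.3016.
Bypass flow = 0.3016×436 = 131.52 g/s.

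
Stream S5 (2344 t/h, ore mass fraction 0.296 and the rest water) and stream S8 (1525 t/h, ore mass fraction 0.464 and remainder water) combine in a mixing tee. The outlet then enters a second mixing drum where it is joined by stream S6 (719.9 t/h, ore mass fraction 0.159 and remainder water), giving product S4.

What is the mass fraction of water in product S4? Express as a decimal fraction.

0.670

Overall, product flow = 4588.9 t/h.
water in = 2344×0.704 + 1525×0.536 + 719.9×0.841 = 3073 t/h.
water fraction in S4 = 0.670.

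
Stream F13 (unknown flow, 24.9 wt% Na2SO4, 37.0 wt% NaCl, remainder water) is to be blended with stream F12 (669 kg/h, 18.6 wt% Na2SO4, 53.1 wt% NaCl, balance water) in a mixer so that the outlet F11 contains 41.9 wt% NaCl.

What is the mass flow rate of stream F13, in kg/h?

1529 kg/h

Let F13 be the unknown flow. Total out = 669 + F13.
NaCl balance: 355.24 + 0.370·F13 = 0.419·(669 + F13)
(0.370 − 0.419)·F13 = 0.419×669 − 355.24 = -74.928
F13 = -74.928 / -0.049 = 1529.1 kg/h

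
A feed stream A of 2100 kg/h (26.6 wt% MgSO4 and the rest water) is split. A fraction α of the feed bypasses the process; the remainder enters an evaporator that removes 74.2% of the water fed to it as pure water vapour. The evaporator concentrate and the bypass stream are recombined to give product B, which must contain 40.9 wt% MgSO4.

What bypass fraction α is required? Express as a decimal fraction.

All 2100×0.266 = 558.6 kg/h of MgSO4 reaches B, so B = 558.6/0.409 = 1365.8 kg/h and vapour = 734.23 kg/h.
The evaporator receives (1−α)·2100 of feed at 0.734 water and removes 0.742 of that water:
0.742×0.734×(1−α)×2100 = 734.23
(1−α) = 734.23/1143.7 = 0.6420;  α = 0.3580.

0.358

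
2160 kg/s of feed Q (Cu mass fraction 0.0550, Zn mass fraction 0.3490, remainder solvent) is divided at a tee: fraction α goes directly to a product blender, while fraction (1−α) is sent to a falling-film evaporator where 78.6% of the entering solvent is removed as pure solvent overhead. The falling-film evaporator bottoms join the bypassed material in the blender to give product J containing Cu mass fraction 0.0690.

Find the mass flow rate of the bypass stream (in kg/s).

1224 kg/s

All 2160×0.055 = 118.8 kg/s of Cu reaches J, so J = 118.8/0.069 = 1721.7 kg/s and vapour = 438.26 kg/s.
The evaporator receives (1−α)·2160 of feed at 0.596 solvent and removes 0.786 of that solvent:
0.786×0.596×(1−α)×2160 = 438.26
(1−α) = 438.26/1011.9 = 0.4331;  α = 0.5669.
Bypass flow = 0.5669×2160 = 1224.5 kg/s.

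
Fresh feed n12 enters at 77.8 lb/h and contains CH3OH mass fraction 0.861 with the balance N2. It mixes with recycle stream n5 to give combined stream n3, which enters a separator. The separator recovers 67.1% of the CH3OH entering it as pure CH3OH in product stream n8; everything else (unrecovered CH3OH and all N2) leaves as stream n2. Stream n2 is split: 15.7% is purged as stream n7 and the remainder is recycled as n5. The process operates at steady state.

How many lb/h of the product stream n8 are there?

62.2 lb/h

CH3OH in n3: m_A = 77.8×0.861 + (1−0.157)·(1−0.671)·m_A, so m_A = 66.986/0.7227 = 92.694 lb/h.
Product n8 = 0.671×92.694 = 62.198 lb/h.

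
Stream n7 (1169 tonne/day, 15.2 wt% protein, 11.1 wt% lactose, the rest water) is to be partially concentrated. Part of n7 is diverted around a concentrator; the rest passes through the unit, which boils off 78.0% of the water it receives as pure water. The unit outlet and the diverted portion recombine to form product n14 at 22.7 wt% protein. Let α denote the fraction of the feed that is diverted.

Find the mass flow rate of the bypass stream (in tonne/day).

497.1 tonne/day

All 1169×0.152 = 177.69 tonne/day of protein reaches n14, so n14 = 177.69/0.227 = 782.77 tonne/day and vapour = 386.23 tonne/day.
The evaporator receives (1−α)·1169 of feed at 0.737 water and removes 0.780 of that water:
0.780×0.737×(1−α)×1169 = 386.23
(1−α) = 386.23/672.01 = 0.5747;  α = 0.4253.
Bypass flow = 0.4253×1169 = 497.13 tonne/day.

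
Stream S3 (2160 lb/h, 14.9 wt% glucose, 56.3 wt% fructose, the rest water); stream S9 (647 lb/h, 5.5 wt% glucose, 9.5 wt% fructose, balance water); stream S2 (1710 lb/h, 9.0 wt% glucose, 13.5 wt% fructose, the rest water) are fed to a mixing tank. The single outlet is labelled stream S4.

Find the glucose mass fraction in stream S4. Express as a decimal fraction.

Total flow out = 2160 + 647 + 1710 = 4517 lb/h.
glucose in = 2160×0.149 + 647×0.055 + 1710×0.090 = 511.32 lb/h.
glucose mass fraction in S4 = 511.32/4517 = 0.1132.

0.1132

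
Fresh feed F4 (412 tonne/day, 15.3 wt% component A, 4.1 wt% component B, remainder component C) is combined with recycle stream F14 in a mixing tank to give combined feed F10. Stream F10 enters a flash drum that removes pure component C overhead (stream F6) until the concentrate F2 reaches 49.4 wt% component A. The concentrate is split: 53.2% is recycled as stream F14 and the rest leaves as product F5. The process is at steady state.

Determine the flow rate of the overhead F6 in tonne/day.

Overall component A balance (none leaves overhead): component A in fresh feed = component A in product, i.e. 412×0.153 = (1−0.532)·F2·0.494.
F2 = 63.036/(0.494×0.468) = 272.66 tonne/day.
Recycle F14 = 0.532×272.66 = 145.05 tonne/day.
Combined feed F10 = 412 + 145.05 = 557.05 tonne/day.
Overhead F6 = F10 − F2 = 557.05 − 272.66 = 284.4 tonne/day.

284.4 tonne/day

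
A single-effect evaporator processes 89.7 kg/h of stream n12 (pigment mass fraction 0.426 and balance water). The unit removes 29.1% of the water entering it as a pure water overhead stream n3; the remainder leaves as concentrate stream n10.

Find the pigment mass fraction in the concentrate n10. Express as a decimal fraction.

0.511

pigment is not removed: 89.7×0.426 = 38.212 kg/h of pigment enters n10.
water entering = 89.7×0.574 = 51.488 kg/h; overhead removed = 0.291×51.488 = 14.983 kg/h.
Concentrate = 89.7 − 14.983 = 74.717 kg/h.
Mass fraction = 38.212/74.717 = 0.511.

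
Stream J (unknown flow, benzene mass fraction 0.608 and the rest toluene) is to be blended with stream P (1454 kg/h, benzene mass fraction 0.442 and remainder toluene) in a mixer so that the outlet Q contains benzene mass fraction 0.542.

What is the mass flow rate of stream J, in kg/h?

2203 kg/h

Let J be the unknown flow. Total out = 1454 + J.
benzene balance: 642.67 + 0.608·J = 0.542·(1454 + J)
(0.608 − 0.542)·J = 0.542×1454 − 642.67 = 145.4
J = 145.4 / 0.066 = 2203 kg/h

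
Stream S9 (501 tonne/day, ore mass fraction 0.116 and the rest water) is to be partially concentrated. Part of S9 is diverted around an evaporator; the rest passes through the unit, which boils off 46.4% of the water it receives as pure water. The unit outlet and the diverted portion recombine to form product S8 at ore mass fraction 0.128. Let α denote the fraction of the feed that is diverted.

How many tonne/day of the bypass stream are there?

386.5 tonne/day

All 501×0.116 = 58.116 tonne/day of ore reaches S8, so S8 = 58.116/0.128 = 454.03 tonne/day and vapour = 46.969 tonne/day.
The evaporator receives (1−α)·501 of feed at 0.884 water and removes 0.464 of that water:
0.464×0.884×(1−α)×501 = 46.969
(1−α) = 46.969/205.5 = 0.2286;  α = 0.7714.
Bypass flow = 0.7714×501 = 386.49 tonne/day.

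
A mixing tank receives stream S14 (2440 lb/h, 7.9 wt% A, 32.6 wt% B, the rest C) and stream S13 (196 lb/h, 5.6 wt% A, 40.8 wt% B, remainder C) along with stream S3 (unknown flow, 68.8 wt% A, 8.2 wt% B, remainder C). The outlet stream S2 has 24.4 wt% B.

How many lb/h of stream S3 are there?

Let S3 be the unknown flow. Total out = 2636 + S3.
B balance: 875.41 + 0.082·S3 = 0.244·(2636 + S3)
(0.082 − 0.244)·S3 = 0.244×2636 − 875.41 = -232.22
S3 = -232.22 / -0.162 = 1433.5 lb/h

1433 lb/h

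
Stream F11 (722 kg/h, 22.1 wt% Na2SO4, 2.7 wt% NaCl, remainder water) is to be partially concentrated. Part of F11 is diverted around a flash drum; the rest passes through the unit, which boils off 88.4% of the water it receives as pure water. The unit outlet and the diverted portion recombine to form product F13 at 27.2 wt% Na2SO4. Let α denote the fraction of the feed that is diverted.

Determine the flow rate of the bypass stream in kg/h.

All 722×0.221 = 159.56 kg/h of Na2SO4 reaches F13, so F13 = 159.56/0.272 = 586.62 kg/h and vapour = 135.38 kg/h.
The evaporator receives (1−α)·722 of feed at 0.752 water and removes 0.884 of that water:
0.884×0.752×(1−α)×722 = 135.38
(1−α) = 135.38/479.96 = 0.2821;  α = 0.7179.
Bypass flow = 0.7179×722 = 518.36 kg/h.

518.4 kg/h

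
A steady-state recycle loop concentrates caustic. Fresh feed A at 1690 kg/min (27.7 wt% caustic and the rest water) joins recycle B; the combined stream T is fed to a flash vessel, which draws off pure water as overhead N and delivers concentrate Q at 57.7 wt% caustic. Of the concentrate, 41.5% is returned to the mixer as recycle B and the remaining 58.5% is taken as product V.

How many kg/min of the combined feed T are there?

2266 kg/min

Overall caustic balance (none leaves overhead): caustic in fresh feed = caustic in product, i.e. 1690×0.277 = (1−0.415)·Q·0.577.
Q = 468.13/(0.577×0.585) = 1386.9 kg/min.
Recycle B = 0.415×1386.9 = 575.55 kg/min.
Combined feed T = 1690 + 575.55 = 2265.5 kg/min.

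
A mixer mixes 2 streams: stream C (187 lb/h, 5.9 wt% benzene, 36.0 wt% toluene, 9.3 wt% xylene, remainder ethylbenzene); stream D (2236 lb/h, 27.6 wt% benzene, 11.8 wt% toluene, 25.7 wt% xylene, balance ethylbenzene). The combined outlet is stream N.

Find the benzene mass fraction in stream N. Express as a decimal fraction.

Total flow out = 187 + 2236 = 2423 lb/h.
benzene in = 187×0.059 + 2236×0.276 = 628.17 lb/h.
benzene mass fraction in N = 628.17/2423 = 0.259.

0.259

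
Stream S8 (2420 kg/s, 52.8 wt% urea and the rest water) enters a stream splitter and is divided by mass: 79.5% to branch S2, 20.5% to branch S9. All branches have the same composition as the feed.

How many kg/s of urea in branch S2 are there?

Branch S2 total = 0.795×2420 = 1923.9 kg/s.
urea in S2 = 0.528×1923.9 = 1015.8 kg/s.

1016 kg/s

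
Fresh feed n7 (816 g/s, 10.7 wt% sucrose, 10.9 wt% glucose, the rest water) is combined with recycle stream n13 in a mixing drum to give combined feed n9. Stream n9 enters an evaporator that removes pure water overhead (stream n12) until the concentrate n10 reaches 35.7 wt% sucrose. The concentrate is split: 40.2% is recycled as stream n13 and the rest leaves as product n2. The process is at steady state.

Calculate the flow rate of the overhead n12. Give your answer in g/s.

571.4 g/s

Overall sucrose balance (none leaves overhead): sucrose in fresh feed = sucrose in product, i.e. 816×0.107 = (1−0.402)·n10·0.357.
n10 = 87.312/(0.357×0.598) = 408.98 g/s.
Recycle n13 = 0.402×408.98 = 164.41 g/s.
Combined feed n9 = 816 + 164.41 = 980.41 g/s.
Overhead n12 = n9 − n10 = 980.41 − 408.98 = 571.43 g/s.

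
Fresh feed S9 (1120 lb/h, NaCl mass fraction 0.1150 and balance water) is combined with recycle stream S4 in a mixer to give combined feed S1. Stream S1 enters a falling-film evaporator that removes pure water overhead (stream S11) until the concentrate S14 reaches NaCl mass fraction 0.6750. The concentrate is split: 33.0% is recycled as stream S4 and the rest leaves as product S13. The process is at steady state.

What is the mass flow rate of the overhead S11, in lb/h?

Overall NaCl balance (none leaves overhead): NaCl in fresh feed = NaCl in product, i.e. 1120×0.115 = (1−0.330)·S14·0.675.
S14 = 128.8/(0.675×0.670) = 284.8 lb/h.
Recycle S4 = 0.330×284.8 = 93.983 lb/h.
Combined feed S1 = 1120 + 93.983 = 1214 lb/h.
Overhead S11 = S1 − S14 = 1214 − 284.8 = 929.19 lb/h.

929.2 lb/h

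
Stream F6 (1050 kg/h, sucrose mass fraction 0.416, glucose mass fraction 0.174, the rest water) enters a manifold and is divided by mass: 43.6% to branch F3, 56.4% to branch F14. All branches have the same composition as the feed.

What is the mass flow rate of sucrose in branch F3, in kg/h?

Branch F3 total = 0.436×1050 = 457.8 kg/h.
sucrose in F3 = 0.416×457.8 = 190.44 kg/h.

190.4 kg/h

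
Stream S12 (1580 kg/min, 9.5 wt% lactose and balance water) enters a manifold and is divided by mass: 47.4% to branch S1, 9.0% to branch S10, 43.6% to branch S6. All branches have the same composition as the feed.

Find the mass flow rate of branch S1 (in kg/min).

Branch S1 flow = 0.474×1580 = 748.92 kg/min.

748.9 kg/min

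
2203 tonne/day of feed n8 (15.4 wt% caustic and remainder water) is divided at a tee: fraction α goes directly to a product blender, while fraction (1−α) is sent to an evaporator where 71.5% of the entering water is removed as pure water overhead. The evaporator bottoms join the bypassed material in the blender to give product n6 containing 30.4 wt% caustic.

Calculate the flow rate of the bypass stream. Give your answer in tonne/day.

406 tonne/day

All 2203×0.154 = 339.26 tonne/day of caustic reaches n6, so n6 = 339.26/0.304 = 1116 tonne/day and vapour = 1087 tonne/day.
The evaporator receives (1−α)·2203 of feed at 0.846 water and removes 0.715 of that water:
0.715×0.846×(1−α)×2203 = 1087
(1−α) = 1087/1332.6 = 0.8157;  α = 0.1843.
Bypass flow = 0.1843×2203 = 405.97 tonne/day.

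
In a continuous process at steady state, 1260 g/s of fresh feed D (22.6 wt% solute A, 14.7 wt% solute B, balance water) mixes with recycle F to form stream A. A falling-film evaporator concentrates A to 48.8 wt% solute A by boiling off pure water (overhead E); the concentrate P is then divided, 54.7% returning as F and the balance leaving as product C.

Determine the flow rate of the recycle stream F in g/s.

Overall solute A balance (none leaves overhead): solute A in fresh feed = solute A in product, i.e. 1260×0.226 = (1−0.547)·P·0.488.
P = 284.76/(0.488×0.453) = 1288.1 g/s.
Recycle F = 0.547×1288.1 = 704.61 g/s.

704.6 g/s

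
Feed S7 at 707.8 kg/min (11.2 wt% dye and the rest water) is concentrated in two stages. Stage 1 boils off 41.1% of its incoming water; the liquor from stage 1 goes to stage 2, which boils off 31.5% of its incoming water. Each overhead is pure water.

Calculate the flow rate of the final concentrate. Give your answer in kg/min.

water in feed = 707.8×0.888 = 628.53 kg/min.
After stage 1: water left = (1−0.411)×628.53 = 370.2; stream total = 449.48 kg/min.
After stage 2: water left = (1−0.315)×370.2 = 253.59; final concentrate = 332.86 kg/min.

332.9 kg/min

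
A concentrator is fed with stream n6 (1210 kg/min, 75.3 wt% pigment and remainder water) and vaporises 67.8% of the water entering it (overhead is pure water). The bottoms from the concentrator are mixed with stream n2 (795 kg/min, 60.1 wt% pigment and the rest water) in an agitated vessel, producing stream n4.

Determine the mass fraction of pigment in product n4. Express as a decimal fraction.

0.7706

Vapour removed = 0.678×0.247×1210 = 202.63 kg/min; concentrate = 1007.4 kg/min.
pigment reaching the mixer = 911.13 (from concentrate) + 795×0.601 = 1388.9 kg/min.
Product flow = 1007.4 + 795 = 1802.4 kg/min; pigment fraction = 0.7706.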